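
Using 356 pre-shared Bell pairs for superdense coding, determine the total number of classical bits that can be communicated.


Superdense coding allows 2 classical bits per shared entangled pair.
356 pair(s) -> 2 * 356 = 712 classical bits

712


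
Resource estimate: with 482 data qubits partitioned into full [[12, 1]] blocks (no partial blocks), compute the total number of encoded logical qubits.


Each code block uses 12 physical qubits for 1 logical qubit(s).
Number of complete blocks = floor(482 / 12) = 40
Logical qubits = 40 * 1
= 40

40


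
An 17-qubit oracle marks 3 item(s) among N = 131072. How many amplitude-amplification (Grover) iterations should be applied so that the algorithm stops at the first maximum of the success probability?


After j Grover iterations the success probability is P(j) = sin^2((2j+1)*theta), where sin(theta) = sqrt(k/N).
N = 2^17 = 131072, k = 3
sin(theta) = sqrt(k/N) = 0.004784159654
theta = arcsin(sqrt(k/N)) = 0.004784177904 rad
P(j) reaches its first maximum when (2j+1)*theta is as close as possible to pi/2, i.e. j = round(pi/(4*theta) - 1/2).
pi/(4*theta) - 1/2 = 163.6658
(For comparison, the common estimate pi/4 * sqrt(N/k) = 164.1664; the exact maximiser is used here.)
Optimal iterations = 164

164


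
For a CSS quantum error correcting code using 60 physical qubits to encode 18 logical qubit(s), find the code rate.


Code rate R = k/n
= 18/60
= 0.3000

0.3000


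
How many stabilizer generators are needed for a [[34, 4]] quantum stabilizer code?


For an [[n,k]] stabilizer code:
Number of stabilizer generators = n - k
= 34 - 4
= 30

30


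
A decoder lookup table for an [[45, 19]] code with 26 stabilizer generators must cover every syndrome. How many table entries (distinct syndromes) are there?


Each stabilizer generator gives a binary (+1 or -1) measurement outcome.
With 26 independent generators:
Total syndromes = 2^26
= 67108864

67108864


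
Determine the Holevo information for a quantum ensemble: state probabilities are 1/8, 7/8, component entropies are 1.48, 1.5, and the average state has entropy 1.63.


chi = S(rho) - sum_i p_i * S(rho_i)
Weighted entropy = 1/8 * 1.48 + 7/8 * 1.5
= 1.4975
chi = 1.63 - 1.4975
= 0.1325

0.1325


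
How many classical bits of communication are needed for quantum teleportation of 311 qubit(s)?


Quantum teleportation requires 2 classical bits per qubit teleported.
311 qubit(s) -> 2 * 311 = 622 classical bits

622


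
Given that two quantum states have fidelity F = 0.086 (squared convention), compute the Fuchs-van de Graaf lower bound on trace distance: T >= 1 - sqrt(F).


Fuchs-van de Graaf (squared-fidelity convention): 1 - sqrt(F) <= T <= sqrt(1 - F).
Lower bound: T >= 1 - sqrt(F)
sqrt(F) = sqrt(0.086) = 0.2933
T >= 1 - 0.2933
T >= 0.7067

0.7067


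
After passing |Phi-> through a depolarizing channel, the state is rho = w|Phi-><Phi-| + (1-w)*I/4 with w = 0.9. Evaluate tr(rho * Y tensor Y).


|Phi-> = (|00> - |11>)/sqrt(2)
For the pure Bell state, <Y_A Y_B> = +1 (Bell-state Pauli correlator).
The maximally-mixed part I/4 has tr(I/4 * P tensor P) = 0 for any traceless Pauli P.
So <Y_A Y_B>_rho = w * (+1) + (1 - w) * 0
= 0.9 * (+1)
= 0.9000

0.9000


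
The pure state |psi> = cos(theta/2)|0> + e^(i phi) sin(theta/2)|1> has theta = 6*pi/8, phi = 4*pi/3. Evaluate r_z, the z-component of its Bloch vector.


theta = 2.3562, phi = 4.1888
r_z = cos(theta) = -0.7071

-0.7071


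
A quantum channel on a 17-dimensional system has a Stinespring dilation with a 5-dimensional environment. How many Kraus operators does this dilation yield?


Tracing out the environment in an orthonormal basis {|i>_E} gives Kraus operators K_i = <i|_E U |0>_E.
Number of Kraus operators = dim(H_env) = d_env
= 5

5


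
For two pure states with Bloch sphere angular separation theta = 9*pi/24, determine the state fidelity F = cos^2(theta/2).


For states separated by angle theta on Bloch sphere:
F = cos^2(theta/2)
theta = 9*pi/24 = 1.1781
theta/2 = 0.5890
cos(theta/2) = 0.8315
F = 0.6913

0.6913


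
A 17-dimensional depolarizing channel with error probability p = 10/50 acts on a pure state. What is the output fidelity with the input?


F = (1-p) + p/d
= (1 - 0.2000) + 0.2000/17
= 0.8000 + 0.0118
= 0.8118

0.8118


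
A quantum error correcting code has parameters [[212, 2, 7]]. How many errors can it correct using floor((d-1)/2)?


Code parameters: [[212, 2, 7]], distance d = 7.
Number of correctable errors = floor((d-1)/2)
= floor((7 - 1)/2)
= floor(6/2)
= 3

3


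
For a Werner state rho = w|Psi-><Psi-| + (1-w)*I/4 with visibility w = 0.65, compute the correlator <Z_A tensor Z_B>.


|Psi-> = (|01> - |10>)/sqrt(2)
For the pure Bell state, <Z_A Z_B> = -1 (Bell-state Pauli correlator).
The maximally-mixed part I/4 has tr(I/4 * P tensor P) = 0 for any traceless Pauli P.
So <Z_A Z_B>_rho = w * (-1) + (1 - w) * 0
= 0.65 * (-1)
= -0.6500

-0.6500


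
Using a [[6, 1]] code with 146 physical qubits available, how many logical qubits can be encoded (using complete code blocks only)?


Each code block uses 6 physical qubits for 1 logical qubit(s).
Number of complete blocks = floor(146 / 6) = 24
Logical qubits = 24 * 1
= 24

24


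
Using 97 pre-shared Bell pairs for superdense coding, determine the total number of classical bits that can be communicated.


Superdense coding allows 2 classical bits per shared entangled pair.
97 pair(s) -> 2 * 97 = 194 classical bits

194


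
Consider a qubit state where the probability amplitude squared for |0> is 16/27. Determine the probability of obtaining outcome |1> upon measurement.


|alpha|^2 = 16/27 = 0.5926
|beta|^2 = 1 - 16/27 = 11/27 = 0.4074
P(|1>) = |beta|^2 = 0.4074

0.4074


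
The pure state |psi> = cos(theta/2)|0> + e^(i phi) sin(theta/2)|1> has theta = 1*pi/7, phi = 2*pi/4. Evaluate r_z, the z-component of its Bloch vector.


theta = 0.4488, phi = 1.5708
r_z = cos(theta) = 0.9010

0.9010


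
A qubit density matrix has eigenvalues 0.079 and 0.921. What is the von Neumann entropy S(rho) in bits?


S = -p*log2(p) - (1-p)*log2(1-p)
p = 0.0790, 1-p = 0.9210
= -0.0790 * log2(0.0790) - 0.9210 * log2(0.9210)
= -(-0.2893) - (-0.1093)
= 0.3986

0.3986


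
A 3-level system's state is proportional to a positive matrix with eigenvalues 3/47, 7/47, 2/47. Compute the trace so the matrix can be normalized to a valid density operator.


tr(M) = sum of eigenvalues
= 3/47 + 7/47 + 2/47
= 12/47
= 0.2553

0.2553


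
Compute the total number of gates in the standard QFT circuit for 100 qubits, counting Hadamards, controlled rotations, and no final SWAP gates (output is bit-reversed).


Hadamard gates: 100
Controlled rotations: n*(n-1)/2 = 100*99/2 = 4950
SWAP gates: 0 (omitted)
Total = 100 + 4950
= 5050

5050


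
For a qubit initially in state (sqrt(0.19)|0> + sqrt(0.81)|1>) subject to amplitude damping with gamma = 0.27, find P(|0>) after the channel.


For amplitude damping with parameter gamma on state sqrt(a)|0> + sqrt(b)|1>:
alpha^2 = 0.19, beta^2 = 0.81
P(|0>) = alpha^2 + gamma * beta^2
= 0.19 + 0.27 * 0.81
= 0.19 + 0.2187
= 0.4087

0.4087


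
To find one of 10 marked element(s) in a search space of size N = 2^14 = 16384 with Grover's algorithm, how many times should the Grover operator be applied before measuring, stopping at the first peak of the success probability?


After j Grover iterations the success probability is P(j) = sin^2((2j+1)*theta), where sin(theta) = sqrt(k/N).
N = 2^14 = 16384, k = 10
sin(theta) = sqrt(k/N) = 0.02470529422
theta = arcsin(sqrt(k/N)) = 0.02470780806 rad
P(j) reaches its first maximum when (2j+1)*theta is as close as possible to pi/2, i.e. j = round(pi/(4*theta) - 1/2).
pi/(4*theta) - 1/2 = 31.2874
(For comparison, the common estimate pi/4 * sqrt(N/k) = 31.7907; the exact maximiser is used here.)
Optimal iterations = 31

31


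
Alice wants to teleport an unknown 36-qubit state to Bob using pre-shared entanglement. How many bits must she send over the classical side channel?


Quantum teleportation requires 2 classical bits per qubit teleported.
36 qubit(s) -> 2 * 36 = 72 classical bits

72


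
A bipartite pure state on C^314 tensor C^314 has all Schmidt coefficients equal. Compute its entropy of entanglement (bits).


For a maximally entangled state in d x d:
S = log2(d) = log2(314)
= 8.2946

8.2946


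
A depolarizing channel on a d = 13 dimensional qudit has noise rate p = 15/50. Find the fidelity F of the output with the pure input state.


F = (1-p) + p/d
= (1 - 0.3000) + 0.3000/13
= 0.7000 + 0.0231
= 0.7231

0.7231


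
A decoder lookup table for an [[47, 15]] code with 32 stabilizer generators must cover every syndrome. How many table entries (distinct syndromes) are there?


Each stabilizer generator gives a binary (+1 or -1) measurement outcome.
With 32 independent generators:
Total syndromes = 2^32
= 4294967296

4294967296


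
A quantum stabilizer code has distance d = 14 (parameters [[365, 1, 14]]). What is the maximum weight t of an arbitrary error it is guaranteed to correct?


Code parameters: [[365, 1, 14]], distance d = 14.
Number of correctable errors = floor((d-1)/2)
= floor((14 - 1)/2)
= floor(13/2)
= 6

6


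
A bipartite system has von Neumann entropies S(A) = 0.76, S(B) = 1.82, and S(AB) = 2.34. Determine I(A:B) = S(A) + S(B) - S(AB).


I(A:B) = S(A) + S(B) - S(AB)
= 0.76 + 1.82 - 2.34
= 0.2400

0.2400


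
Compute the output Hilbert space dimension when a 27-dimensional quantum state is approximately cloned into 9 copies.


Output space = H^(tensor 9) where dim(H) = 27
dim = 27^9
= 729 (after 2 factors)
= 19683 (after 3 factors)
= 531441 (after 4 factors)
= 14348907 (after 5 factors)
= 387420489 (after 6 factors)
= 10460353203 (after 7 factors)
= 282429536481 (after 8 factors)
= 7625597484987 (after 9 factors)
= 7625597484987

7625597484987


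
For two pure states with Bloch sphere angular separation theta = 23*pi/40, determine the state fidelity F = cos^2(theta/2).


For states separated by angle theta on Bloch sphere:
F = cos^2(theta/2)
theta = 23*pi/40 = 1.8064
theta/2 = 0.9032
cos(theta/2) = 0.6191
F = 0.3833

0.3833


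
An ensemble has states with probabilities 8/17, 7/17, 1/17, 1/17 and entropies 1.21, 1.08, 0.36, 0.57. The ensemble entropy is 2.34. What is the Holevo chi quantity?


chi = S(rho) - sum_i p_i * S(rho_i)
Weighted entropy = 8/17 * 1.21 + 7/17 * 1.08 + 1/17 * 0.36 + 1/17 * 0.57
= 1.0688
chi = 2.34 - 1.0688
= 1.2712

1.2712


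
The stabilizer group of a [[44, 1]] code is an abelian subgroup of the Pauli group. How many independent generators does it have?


For an [[n,k]] stabilizer code:
Number of stabilizer generators = n - k
= 44 - 1
= 43

43


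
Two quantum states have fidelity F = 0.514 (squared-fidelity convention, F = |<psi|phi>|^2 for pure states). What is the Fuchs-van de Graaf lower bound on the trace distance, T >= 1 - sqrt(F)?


Fuchs-van de Graaf (squared-fidelity convention): 1 - sqrt(F) <= T <= sqrt(1 - F).
Lower bound: T >= 1 - sqrt(F)
sqrt(F) = sqrt(0.514) = 0.7169
T >= 1 - 0.7169
T >= 0.2831

0.2831


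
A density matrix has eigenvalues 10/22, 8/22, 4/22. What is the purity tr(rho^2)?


tr(rho^2) = sum of eigenvalues squared
= (10/22)^2 + (8/22)^2 + (4/22)^2
= (100 + 64 + 16) / 484
= 180/484
= 0.3719

0.3719


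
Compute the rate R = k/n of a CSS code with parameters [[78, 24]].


Code rate R = k/n
= 24/78
= 0.3077

0.3077


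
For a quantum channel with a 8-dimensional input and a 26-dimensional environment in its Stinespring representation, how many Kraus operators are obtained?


Tracing out the environment in an orthonormal basis {|i>_E} gives Kraus operators K_i = <i|_E U |0>_E.
Number of Kraus operators = dim(H_env) = d_env
= 26

26


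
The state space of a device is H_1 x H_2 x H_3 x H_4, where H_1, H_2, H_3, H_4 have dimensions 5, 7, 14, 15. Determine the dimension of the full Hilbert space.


dim(H_1 x H_2 x H_3 x H_4) = 5 * 7 * 14 * 15
= 35 * 14 * 15
= 490 * 15
= 7350

7350


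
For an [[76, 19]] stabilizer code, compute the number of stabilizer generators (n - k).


For an [[n,k]] stabilizer code:
Number of stabilizer generators = n - k
= 76 - 19
= 57

57


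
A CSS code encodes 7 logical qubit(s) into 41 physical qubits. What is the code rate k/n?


Code rate R = k/n
= 7/41
= 0.1707

0.1707


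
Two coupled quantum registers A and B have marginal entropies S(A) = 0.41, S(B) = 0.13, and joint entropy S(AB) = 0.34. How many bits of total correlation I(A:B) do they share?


I(A:B) = S(A) + S(B) - S(AB)
= 0.41 + 0.13 - 0.34
= 0.2000

0.2000


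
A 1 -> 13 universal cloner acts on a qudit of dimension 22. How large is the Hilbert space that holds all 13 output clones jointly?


Output space = H^(tensor 13) where dim(H) = 22
dim = 22^13
= 484 (after 2 factors)
= 10648 (after 3 factors)
= 234256 (after 4 factors)
= 5153632 (after 5 factors)
= 113379904 (after 6 factors)
= 2494357888 (after 7 factors)
= 54875873536 (after 8 factors)
= 1207269217792 (after 9 factors)
= 26559922791424 (after 10 factors)
= 584318301411328 (after 11 factors)
= 12855002631049216 (after 12 factors)
= 282810057883082752 (after 13 factors)
= 282810057883082752

282810057883082752


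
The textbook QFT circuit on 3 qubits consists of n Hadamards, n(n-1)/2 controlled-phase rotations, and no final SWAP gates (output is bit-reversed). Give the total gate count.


Hadamard gates: 3
Controlled rotations: n*(n-1)/2 = 3*2/2 = 3
SWAP gates: 0 (omitted)
Total = 3 + 3
= 6

6


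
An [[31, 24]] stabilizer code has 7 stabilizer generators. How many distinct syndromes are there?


Each stabilizer generator gives a binary (+1 or -1) measurement outcome.
With 7 independent generators:
Total syndromes = 2^7
= 128

128


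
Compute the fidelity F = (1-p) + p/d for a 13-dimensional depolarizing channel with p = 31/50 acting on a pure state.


F = (1-p) + p/d
= (1 - 0.6200) + 0.6200/13
= 0.3800 + 0.0477
= 0.4277

0.4277


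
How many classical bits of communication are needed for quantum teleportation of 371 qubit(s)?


Quantum teleportation requires 2 classical bits per qubit teleported.
371 qubit(s) -> 2 * 371 = 742 classical bits

742


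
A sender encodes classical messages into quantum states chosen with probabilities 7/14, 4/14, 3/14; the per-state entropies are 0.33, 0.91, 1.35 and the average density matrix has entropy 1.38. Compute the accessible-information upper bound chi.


chi = S(rho) - sum_i p_i * S(rho_i)
Weighted entropy = 7/14 * 0.33 + 4/14 * 0.91 + 3/14 * 1.35
= 0.7143
chi = 1.38 - 0.7143
= 0.6657

0.6657


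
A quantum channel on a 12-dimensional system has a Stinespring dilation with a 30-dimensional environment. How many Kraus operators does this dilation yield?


Tracing out the environment in an orthonormal basis {|i>_E} gives Kraus operators K_i = <i|_E U |0>_E.
Number of Kraus operators = dim(H_env) = d_env
= 30

30


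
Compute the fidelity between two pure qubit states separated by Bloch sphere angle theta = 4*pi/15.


For states separated by angle theta on Bloch sphere:
F = cos^2(theta/2)
theta = 4*pi/15 = 0.8378
theta/2 = 0.4189
cos(theta/2) = 0.9135
F = 0.8346

0.8346


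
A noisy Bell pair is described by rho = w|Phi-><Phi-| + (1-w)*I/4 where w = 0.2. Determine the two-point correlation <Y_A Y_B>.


|Phi-> = (|00> - |11>)/sqrt(2)
For the pure Bell state, <Y_A Y_B> = +1 (Bell-state Pauli correlator).
The maximally-mixed part I/4 has tr(I/4 * P tensor P) = 0 for any traceless Pauli P.
So <Y_A Y_B>_rho = w * (+1) + (1 - w) * 0
= 0.2 * (+1)
= 0.2000

0.2000


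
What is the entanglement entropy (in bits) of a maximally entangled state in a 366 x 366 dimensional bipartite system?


For a maximally entangled state in d x d:
S = log2(d) = log2(366)
= 8.5157

8.5157


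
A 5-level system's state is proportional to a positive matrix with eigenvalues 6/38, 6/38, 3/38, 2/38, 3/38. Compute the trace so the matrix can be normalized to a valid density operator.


tr(M) = sum of eigenvalues
= 6/38 + 6/38 + 3/38 + 2/38 + 3/38
= 20/38
= 0.5263

0.5263


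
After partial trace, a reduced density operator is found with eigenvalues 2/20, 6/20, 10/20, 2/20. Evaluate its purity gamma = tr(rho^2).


tr(rho^2) = sum of eigenvalues squared
= (2/20)^2 + (6/20)^2 + (10/20)^2 + (2/20)^2
= (4 + 36 + 100 + 4) / 400
= 144/400
= 0.3600

0.3600


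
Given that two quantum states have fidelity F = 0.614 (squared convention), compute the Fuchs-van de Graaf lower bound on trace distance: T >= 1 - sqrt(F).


Fuchs-van de Graaf (squared-fidelity convention): 1 - sqrt(F) <= T <= sqrt(1 - F).
Lower bound: T >= 1 - sqrt(F)
sqrt(F) = sqrt(0.614) = 0.7836
T >= 1 - 0.7836
T >= 0.2164

0.2164


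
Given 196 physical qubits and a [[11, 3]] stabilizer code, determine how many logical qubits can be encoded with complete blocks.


Each code block uses 11 physical qubits for 3 logical qubit(s).
Number of complete blocks = floor(196 / 11) = 17
Logical qubits = 17 * 3
= 51

51


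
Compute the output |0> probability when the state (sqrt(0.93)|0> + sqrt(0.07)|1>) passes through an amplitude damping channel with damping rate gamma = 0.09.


For amplitude damping with parameter gamma on state sqrt(a)|0> + sqrt(b)|1>:
alpha^2 = 0.93, beta^2 = 0.07
P(|0>) = alpha^2 + gamma * beta^2
= 0.93 + 0.09 * 0.07
= 0.93 + 0.0063
= 0.9363

0.9363


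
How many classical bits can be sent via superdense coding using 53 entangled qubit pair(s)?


Superdense coding allows 2 classical bits per shared entangled pair.
53 pair(s) -> 2 * 53 = 106 classical bits

106


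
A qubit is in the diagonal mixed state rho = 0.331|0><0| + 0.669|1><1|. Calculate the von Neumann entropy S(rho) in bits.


S = -p*log2(p) - (1-p)*log2(1-p)
p = 0.3310, 1-p = 0.6690
= -0.3310 * log2(0.3310) - 0.6690 * log2(0.6690)
= -(-0.5280) - (-0.3880)
= 0.9159

0.9159


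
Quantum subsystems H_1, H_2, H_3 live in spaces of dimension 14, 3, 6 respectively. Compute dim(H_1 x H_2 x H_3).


dim(H_1 x H_2 x H_3) = 14 * 3 * 6
= 42 * 6
= 252

252


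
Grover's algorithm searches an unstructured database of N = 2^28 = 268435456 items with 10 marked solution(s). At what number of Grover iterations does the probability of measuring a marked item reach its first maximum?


After j Grover iterations the success probability is P(j) = sin^2((2j+1)*theta), where sin(theta) = sqrt(k/N).
N = 2^28 = 268435456, k = 10
sin(theta) = sqrt(k/N) = 0.0001930101111
theta = arcsin(sqrt(k/N)) = 0.0001930101123 rad
P(j) reaches its first maximum when (2j+1)*theta is as close as possible to pi/2, i.e. j = round(pi/(4*theta) - 1/2).
pi/(4*theta) - 1/2 = 4068.7073
(For comparison, the common estimate pi/4 * sqrt(N/k) = 4069.2074; the exact maximiser is used here.)
Optimal iterations = 4069

4069


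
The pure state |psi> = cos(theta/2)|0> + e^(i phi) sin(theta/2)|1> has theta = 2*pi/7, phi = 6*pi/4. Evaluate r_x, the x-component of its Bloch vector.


theta = 0.8976, phi = 4.7124
r_x = sin(theta)*cos(phi) = 0.7818 * 0.0000
r_x = 0.0000

0.0000


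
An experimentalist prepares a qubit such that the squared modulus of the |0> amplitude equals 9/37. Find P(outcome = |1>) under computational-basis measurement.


|alpha|^2 = 9/37 = 0.2432
|beta|^2 = 1 - 9/37 = 28/37 = 0.7568
P(|1>) = |beta|^2 = 0.7568

0.7568


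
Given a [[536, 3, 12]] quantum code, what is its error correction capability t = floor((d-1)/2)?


Code parameters: [[536, 3, 12]], distance d = 12.
Number of correctable errors = floor((d-1)/2)
= floor((12 - 1)/2)
= floor(11/2)
= 5

5


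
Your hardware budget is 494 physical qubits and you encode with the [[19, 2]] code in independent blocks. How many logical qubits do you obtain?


Each code block uses 19 physical qubits for 2 logical qubit(s).
Number of complete blocks = floor(494 / 19) = 26
Logical qubits = 26 * 2
= 52

52


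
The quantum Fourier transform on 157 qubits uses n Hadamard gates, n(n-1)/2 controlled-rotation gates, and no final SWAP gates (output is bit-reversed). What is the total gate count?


Hadamard gates: 157
Controlled rotations: n*(n-1)/2 = 157*156/2 = 12246
SWAP gates: 0 (omitted)
Total = 157 + 12246
= 12403

12403


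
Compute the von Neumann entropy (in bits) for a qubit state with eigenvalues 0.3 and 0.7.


S = -p*log2(p) - (1-p)*log2(1-p)
p = 0.3000, 1-p = 0.7000
= -0.3000 * log2(0.3000) - 0.7000 * log2(0.7000)
= -(-0.5211) - (-0.3602)
= 0.8813

0.8813


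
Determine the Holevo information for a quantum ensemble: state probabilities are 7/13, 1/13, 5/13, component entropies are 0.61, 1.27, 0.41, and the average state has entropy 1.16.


chi = S(rho) - sum_i p_i * S(rho_i)
Weighted entropy = 7/13 * 0.61 + 1/13 * 1.27 + 5/13 * 0.41
= 0.5838
chi = 1.16 - 0.5838
= 0.5762

0.5762


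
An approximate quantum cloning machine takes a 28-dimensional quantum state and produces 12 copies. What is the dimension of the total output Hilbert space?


Output space = H^(tensor 12) where dim(H) = 28
dim = 28^12
= 784 (after 2 factors)
= 21952 (after 3 factors)
= 614656 (after 4 factors)
= 17210368 (after 5 factors)
= 481890304 (after 6 factors)
= 13492928512 (after 7 factors)
= 377801998336 (after 8 factors)
= 10578455953408 (after 9 factors)
= 296196766695424 (after 10 factors)
= 8293509467471872 (after 11 factors)
= 232218265089212416 (after 12 factors)
= 232218265089212416

232218265089212416


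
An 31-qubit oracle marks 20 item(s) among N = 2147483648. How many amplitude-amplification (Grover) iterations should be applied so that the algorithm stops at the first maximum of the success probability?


After j Grover iterations the success probability is P(j) = sin^2((2j+1)*theta), where sin(theta) = sqrt(k/N).
N = 2^31 = 2147483648, k = 20
sin(theta) = sqrt(k/N) = 9.650505555e-05
theta = arcsin(sqrt(k/N)) = 9.65050557e-05 rad
P(j) reaches its first maximum when (2j+1)*theta is as close as possible to pi/2, i.e. j = round(pi/(4*theta) - 1/2).
pi/(4*theta) - 1/2 = 8137.9147
(For comparison, the common estimate pi/4 * sqrt(N/k) = 8138.4147; the exact maximiser is used here.)
Optimal iterations = 8138

8138


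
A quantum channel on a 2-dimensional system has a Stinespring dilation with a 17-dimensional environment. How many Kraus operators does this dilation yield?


Tracing out the environment in an orthonormal basis {|i>_E} gives Kraus operators K_i = <i|_E U |0>_E.
Number of Kraus operators = dim(H_env) = d_env
= 17

17


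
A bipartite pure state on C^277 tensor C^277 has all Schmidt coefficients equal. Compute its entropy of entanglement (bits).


For a maximally entangled state in d x d:
S = log2(d) = log2(277)
= 8.1137

8.1137


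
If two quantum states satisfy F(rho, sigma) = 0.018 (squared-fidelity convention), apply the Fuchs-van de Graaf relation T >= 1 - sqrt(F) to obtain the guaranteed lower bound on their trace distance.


Fuchs-van de Graaf (squared-fidelity convention): 1 - sqrt(F) <= T <= sqrt(1 - F).
Lower bound: T >= 1 - sqrt(F)
sqrt(F) = sqrt(0.018) = 0.1342
T >= 1 - 0.1342
T >= 0.8658

0.8658


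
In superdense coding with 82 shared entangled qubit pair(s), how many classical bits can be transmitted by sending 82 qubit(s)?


Superdense coding allows 2 classical bits per shared entangled pair.
82 pair(s) -> 2 * 82 = 164 classical bits

164


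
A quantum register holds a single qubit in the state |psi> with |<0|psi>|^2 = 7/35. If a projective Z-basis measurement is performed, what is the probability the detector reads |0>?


|alpha|^2 = 7/35 = 0.2000
|beta|^2 = 1 - 7/35 = 28/35 = 0.8000
P(|0>) = |alpha|^2 = 0.2000

0.2000


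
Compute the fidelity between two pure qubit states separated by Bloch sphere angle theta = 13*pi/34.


For states separated by angle theta on Bloch sphere:
F = cos^2(theta/2)
theta = 13*pi/34 = 1.2012
theta/2 = 0.6006
cos(theta/2) = 0.8250
F = 0.6806

0.6806


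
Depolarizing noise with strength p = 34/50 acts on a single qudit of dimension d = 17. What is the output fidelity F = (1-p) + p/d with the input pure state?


F = (1-p) + p/d
= (1 - 0.6800) + 0.6800/17
= 0.3200 + 0.0400
= 0.3600

0.3600


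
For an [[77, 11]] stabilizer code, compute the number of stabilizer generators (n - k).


For an [[n,k]] stabilizer code:
Number of stabilizer generators = n - k
= 77 - 11
= 66

66


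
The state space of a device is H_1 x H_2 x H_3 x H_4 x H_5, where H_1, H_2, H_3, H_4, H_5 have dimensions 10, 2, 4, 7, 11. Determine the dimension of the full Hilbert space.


dim(H_1 x H_2 x H_3 x H_4 x H_5) = 10 * 2 * 4 * 7 * 11
= 20 * 4 * 7 * 11
= 80 * 7 * 11
= 560 * 11
= 6160

6160


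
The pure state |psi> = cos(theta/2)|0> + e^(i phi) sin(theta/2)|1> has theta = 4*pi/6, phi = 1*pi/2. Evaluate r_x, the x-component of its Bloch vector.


theta = 2.0944, phi = 1.5708
r_x = sin(theta)*cos(phi) = 0.8660 * 0.0000
r_x = 0.0000

0.0000


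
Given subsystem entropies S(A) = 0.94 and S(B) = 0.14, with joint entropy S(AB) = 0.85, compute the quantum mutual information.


I(A:B) = S(A) + S(B) - S(AB)
= 0.94 + 0.14 - 0.85
= 0.2300

0.2300


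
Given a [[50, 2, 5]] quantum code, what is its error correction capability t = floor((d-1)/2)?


Code parameters: [[50, 2, 5]], distance d = 5.
Number of correctable errors = floor((d-1)/2)
= floor((5 - 1)/2)
= floor(4/2)
= 2

2


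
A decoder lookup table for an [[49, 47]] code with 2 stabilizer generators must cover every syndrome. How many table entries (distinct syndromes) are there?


Each stabilizer generator gives a binary (+1 or -1) measurement outcome.
With 2 independent generators:
Total syndromes = 2^2
= 4

4


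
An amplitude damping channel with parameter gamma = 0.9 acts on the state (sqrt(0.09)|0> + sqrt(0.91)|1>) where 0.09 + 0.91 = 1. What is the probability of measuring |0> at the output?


For amplitude damping with parameter gamma on state sqrt(a)|0> + sqrt(b)|1>:
alpha^2 = 0.09, beta^2 = 0.91
P(|0>) = alpha^2 + gamma * beta^2
= 0.09 + 0.9 * 0.91
= 0.09 + 0.8190
= 0.9090

0.9090


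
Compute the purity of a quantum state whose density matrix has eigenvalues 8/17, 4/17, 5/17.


tr(rho^2) = sum of eigenvalues squared
= (8/17)^2 + (4/17)^2 + (5/17)^2
= (64 + 16 + 25) / 289
= 105/289
= 0.3633

0.3633


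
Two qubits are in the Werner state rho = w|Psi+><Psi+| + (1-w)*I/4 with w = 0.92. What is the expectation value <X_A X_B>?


|Psi+> = (|01> + |10>)/sqrt(2)
For the pure Bell state, <X_A X_B> = +1 (Bell-state Pauli correlator).
The maximally-mixed part I/4 has tr(I/4 * P tensor P) = 0 for any traceless Pauli P.
So <X_A X_B>_rho = w * (+1) + (1 - w) * 0
= 0.92 * (+1)
= 0.9200

0.9200


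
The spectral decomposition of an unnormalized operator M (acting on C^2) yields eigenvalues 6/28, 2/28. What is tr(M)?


tr(M) = sum of eigenvalues
= 6/28 + 2/28
= 8/28
= 0.2857

0.2857


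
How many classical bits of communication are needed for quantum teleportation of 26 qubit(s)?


Quantum teleportation requires 2 classical bits per qubit teleported.
26 qubit(s) -> 2 * 26 = 52 classical bits

52


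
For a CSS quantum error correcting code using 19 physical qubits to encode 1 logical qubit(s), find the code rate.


Code rate R = k/n
= 1/19
= 0.0526

0.0526


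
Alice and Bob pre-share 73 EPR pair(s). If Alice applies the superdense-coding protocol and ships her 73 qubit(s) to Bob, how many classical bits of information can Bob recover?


Superdense coding allows 2 classical bits per shared entangled pair.
73 pair(s) -> 2 * 73 = 146 classical bits

146


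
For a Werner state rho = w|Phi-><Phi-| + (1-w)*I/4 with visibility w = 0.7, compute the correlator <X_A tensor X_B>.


|Phi-> = (|00> - |11>)/sqrt(2)
For the pure Bell state, <X_A X_B> = -1 (Bell-state Pauli correlator).
The maximally-mixed part I/4 has tr(I/4 * P tensor P) = 0 for any traceless Pauli P.
So <X_A X_B>_rho = w * (-1) + (1 - w) * 0
= 0.7 * (-1)
= -0.7000

-0.7000


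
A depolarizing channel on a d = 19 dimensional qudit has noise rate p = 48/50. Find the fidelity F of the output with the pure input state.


F = (1-p) + p/d
= (1 - 0.9600) + 0.9600/19
= 0.0400 + 0.0505
= 0.0905

0.0905


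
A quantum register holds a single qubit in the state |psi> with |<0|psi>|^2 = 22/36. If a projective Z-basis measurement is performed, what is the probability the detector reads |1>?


|alpha|^2 = 22/36 = 0.6111
|beta|^2 = 1 - 22/36 = 14/36 = 0.3889
P(|1>) = |beta|^2 = 0.3889

0.3889


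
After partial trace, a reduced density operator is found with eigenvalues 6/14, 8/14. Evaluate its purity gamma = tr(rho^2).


tr(rho^2) = sum of eigenvalues squared
= (6/14)^2 + (8/14)^2
= (36 + 64) / 196
= 100/196
= 0.5102

0.5102


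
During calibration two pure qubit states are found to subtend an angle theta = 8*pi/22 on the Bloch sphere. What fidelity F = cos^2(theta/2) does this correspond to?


For states separated by angle theta on Bloch sphere:
F = cos^2(theta/2)
theta = 8*pi/22 = 1.1424
theta/2 = 0.5712
cos(theta/2) = 0.8413
F = 0.7077

0.7077


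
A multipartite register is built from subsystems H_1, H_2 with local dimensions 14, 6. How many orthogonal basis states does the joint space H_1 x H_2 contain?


dim(H_1 x H_2) = 14 * 6
= 84

84


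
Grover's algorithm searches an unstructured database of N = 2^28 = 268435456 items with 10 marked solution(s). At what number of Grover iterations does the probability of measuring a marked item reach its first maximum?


After j Grover iterations the success probability is P(j) = sin^2((2j+1)*theta), where sin(theta) = sqrt(k/N).
N = 2^28 = 268435456, k = 10
sin(theta) = sqrt(k/N) = 0.0001930101111
theta = arcsin(sqrt(k/N)) = 0.0001930101123 rad
P(j) reaches its first maximum when (2j+1)*theta is as close as possible to pi/2, i.e. j = round(pi/(4*theta) - 1/2).
pi/(4*theta) - 1/2 = 4068.7073
(For comparison, the common estimate pi/4 * sqrt(N/k) = 4069.2074; the exact maximiser is used here.)
Optimal iterations = 4069

4069


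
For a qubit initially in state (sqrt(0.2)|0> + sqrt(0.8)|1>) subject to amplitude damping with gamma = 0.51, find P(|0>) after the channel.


For amplitude damping with parameter gamma on state sqrt(a)|0> + sqrt(b)|1>:
alpha^2 = 0.2, beta^2 = 0.8
P(|0>) = alpha^2 + gamma * beta^2
= 0.2 + 0.51 * 0.8
= 0.2 + 0.4080
= 0.6080

0.6080


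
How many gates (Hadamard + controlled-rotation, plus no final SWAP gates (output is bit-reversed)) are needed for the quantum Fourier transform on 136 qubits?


Hadamard gates: 136
Controlled rotations: n*(n-1)/2 = 136*135/2 = 9180
SWAP gates: 0 (omitted)
Total = 136 + 9180
= 9316

9316


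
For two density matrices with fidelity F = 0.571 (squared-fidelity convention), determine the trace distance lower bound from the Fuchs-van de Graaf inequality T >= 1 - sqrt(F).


Fuchs-van de Graaf (squared-fidelity convention): 1 - sqrt(F) <= T <= sqrt(1 - F).
Lower bound: T >= 1 - sqrt(F)
sqrt(F) = sqrt(0.571) = 0.7556
T >= 1 - 0.7556
T >= 0.2444

0.2444


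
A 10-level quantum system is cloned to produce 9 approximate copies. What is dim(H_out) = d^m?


Output space = H^(tensor 9) where dim(H) = 10
dim = 10^9
= 100 (after 2 factors)
= 1000 (after 3 factors)
= 10000 (after 4 factors)
= 100000 (after 5 factors)
= 1000000 (after 6 factors)
= 10000000 (after 7 factors)
= 100000000 (after 8 factors)
= 1000000000 (after 9 factors)
= 1000000000

1000000000


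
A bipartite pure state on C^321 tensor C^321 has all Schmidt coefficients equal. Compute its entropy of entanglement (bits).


For a maximally entangled state in d x d:
S = log2(d) = log2(321)
= 8.3264

8.3264


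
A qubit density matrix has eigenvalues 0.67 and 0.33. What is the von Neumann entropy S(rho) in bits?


S = -p*log2(p) - (1-p)*log2(1-p)
p = 0.6700, 1-p = 0.3300
= -0.6700 * log2(0.6700) - 0.3300 * log2(0.3300)
= -(-0.3871) - (-0.5278)
= 0.9149

0.9149


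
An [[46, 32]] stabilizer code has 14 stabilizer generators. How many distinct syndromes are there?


Each stabilizer generator gives a binary (+1 or -1) measurement outcome.
With 14 independent generators:
Total syndromes = 2^14
= 16384

16384


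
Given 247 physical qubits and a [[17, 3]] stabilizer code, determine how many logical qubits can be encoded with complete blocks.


Each code block uses 17 physical qubits for 3 logical qubit(s).
Number of complete blocks = floor(247 / 17) = 14
Logical qubits = 14 * 3
= 42

42


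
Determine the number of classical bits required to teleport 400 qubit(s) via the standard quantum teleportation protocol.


Quantum teleportation requires 2 classical bits per qubit teleported.
400 qubit(s) -> 2 * 400 = 800 classical bits

800


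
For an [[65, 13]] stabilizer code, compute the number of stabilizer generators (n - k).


For an [[n,k]] stabilizer code:
Number of stabilizer generators = n - k
= 65 - 13
= 52

52


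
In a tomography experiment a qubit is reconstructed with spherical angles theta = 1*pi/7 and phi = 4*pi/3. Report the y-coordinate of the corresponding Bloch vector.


theta = 0.4488, phi = 4.1888
r_y = sin(theta)*sin(phi) = 0.4339 * -0.8660
r_y = -0.3758

-0.3758


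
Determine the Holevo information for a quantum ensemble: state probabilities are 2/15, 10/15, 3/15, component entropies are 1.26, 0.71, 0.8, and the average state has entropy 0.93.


chi = S(rho) - sum_i p_i * S(rho_i)
Weighted entropy = 2/15 * 1.26 + 10/15 * 0.71 + 3/15 * 0.8
= 0.8013
chi = 0.93 - 0.8013
= 0.1287

0.1287


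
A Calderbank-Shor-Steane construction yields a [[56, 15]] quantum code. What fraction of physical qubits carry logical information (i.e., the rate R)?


Code rate R = k/n
= 15/56
= 0.2679

0.2679


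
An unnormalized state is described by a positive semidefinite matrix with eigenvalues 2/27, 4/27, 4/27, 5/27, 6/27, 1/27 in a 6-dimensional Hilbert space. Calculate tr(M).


tr(M) = sum of eigenvalues
= 2/27 + 4/27 + 4/27 + 5/27 + 6/27 + 1/27
= 22/27
= 0.8148

0.8148


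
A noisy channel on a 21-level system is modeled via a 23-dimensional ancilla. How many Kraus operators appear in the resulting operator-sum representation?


Tracing out the environment in an orthonormal basis {|i>_E} gives Kraus operators K_i = <i|_E U |0>_E.
Number of Kraus operators = dim(H_env) = d_env
= 23

23


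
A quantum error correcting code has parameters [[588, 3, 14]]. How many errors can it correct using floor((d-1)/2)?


Code parameters: [[588, 3, 14]], distance d = 14.
Number of correctable errors = floor((d-1)/2)
= floor((14 - 1)/2)
= floor(13/2)
= 6

6


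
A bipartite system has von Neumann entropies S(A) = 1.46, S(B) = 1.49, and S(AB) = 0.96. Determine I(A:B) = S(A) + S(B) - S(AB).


I(A:B) = S(A) + S(B) - S(AB)
= 1.46 + 1.49 - 0.96
= 1.9900

1.9900


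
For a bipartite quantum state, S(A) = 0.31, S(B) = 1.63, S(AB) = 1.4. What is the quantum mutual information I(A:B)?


I(A:B) = S(A) + S(B) - S(AB)
= 0.31 + 1.63 - 1.4
= 0.5400

0.5400


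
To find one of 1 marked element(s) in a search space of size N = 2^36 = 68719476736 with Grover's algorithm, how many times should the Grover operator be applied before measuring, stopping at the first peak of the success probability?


After j Grover iterations the success probability is P(j) = sin^2((2j+1)*theta), where sin(theta) = sqrt(k/N).
N = 2^36 = 68719476736, k = 1
sin(theta) = sqrt(k/N) = 3.814697266e-06
theta = arcsin(sqrt(k/N)) = 3.814697266e-06 rad
P(j) reaches its first maximum when (2j+1)*theta is as close as possible to pi/2, i.e. j = round(pi/(4*theta) - 1/2).
pi/(4*theta) - 1/2 = 205886.9161
(For comparison, the common estimate pi/4 * sqrt(N/k) = 205887.4161; the exact maximiser is used here.)
Optimal iterations = 205887

205887


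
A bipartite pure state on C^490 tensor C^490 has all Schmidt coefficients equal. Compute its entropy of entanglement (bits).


For a maximally entangled state in d x d:
S = log2(d) = log2(490)
= 8.9366

8.9366


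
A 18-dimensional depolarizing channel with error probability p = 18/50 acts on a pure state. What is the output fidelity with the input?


F = (1-p) + p/d
= (1 - 0.3600) + 0.3600/18
= 0.6400 + 0.0200
= 0.6600

0.6600


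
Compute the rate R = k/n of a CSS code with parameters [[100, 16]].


Code rate R = k/n
= 16/100
= 0.1600

0.1600


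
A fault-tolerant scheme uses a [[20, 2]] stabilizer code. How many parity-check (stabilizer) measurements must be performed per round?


For an [[n,k]] stabilizer code:
Number of stabilizer generators = n - k
= 20 - 2
= 18

18


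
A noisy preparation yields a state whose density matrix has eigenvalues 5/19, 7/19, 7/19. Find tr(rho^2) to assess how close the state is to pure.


tr(rho^2) = sum of eigenvalues squared
= (5/19)^2 + (7/19)^2 + (7/19)^2
= (25 + 49 + 49) / 361
= 123/361
= 0.3407

0.3407


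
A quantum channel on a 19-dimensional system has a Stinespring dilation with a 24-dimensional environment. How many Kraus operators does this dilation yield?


Tracing out the environment in an orthonormal basis {|i>_E} gives Kraus operators K_i = <i|_E U |0>_E.
Number of Kraus operators = dim(H_env) = d_env
= 24

24


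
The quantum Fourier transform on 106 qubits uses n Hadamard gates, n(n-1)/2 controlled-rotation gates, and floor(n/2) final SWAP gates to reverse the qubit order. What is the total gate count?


Hadamard gates: 106
Controlled rotations: n*(n-1)/2 = 106*105/2 = 5565
SWAP gates: floor(n/2) = floor(106/2) = 53
Total = 106 + 5565 + 53
= 5724

5724


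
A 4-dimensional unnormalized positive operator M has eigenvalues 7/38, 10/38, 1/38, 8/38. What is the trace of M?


tr(M) = sum of eigenvalues
= 7/38 + 10/38 + 1/38 + 8/38
= 26/38
= 0.6842

0.6842


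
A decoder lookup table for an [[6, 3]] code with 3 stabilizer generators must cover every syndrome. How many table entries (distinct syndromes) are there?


Each stabilizer generator gives a binary (+1 or -1) measurement outcome.
With 3 independent generators:
Total syndromes = 2^3
= 8

8


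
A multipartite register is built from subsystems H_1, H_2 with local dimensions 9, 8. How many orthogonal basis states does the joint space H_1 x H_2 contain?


dim(H_1 x H_2) = 9 * 8
= 72

72


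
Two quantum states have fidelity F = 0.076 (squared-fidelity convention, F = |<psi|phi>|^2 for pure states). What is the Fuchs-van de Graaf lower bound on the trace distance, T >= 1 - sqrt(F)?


Fuchs-van de Graaf (squared-fidelity convention): 1 - sqrt(F) <= T <= sqrt(1 - F).
Lower bound: T >= 1 - sqrt(F)
sqrt(F) = sqrt(0.076) = 0.2757
T >= 1 - 0.2757
T >= 0.7243

0.7243


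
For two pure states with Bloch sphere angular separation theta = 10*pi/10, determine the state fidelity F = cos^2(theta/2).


For states separated by angle theta on Bloch sphere:
F = cos^2(theta/2)
theta = 10*pi/10 = 3.1416
theta/2 = 1.5708
cos(theta/2) = 0.0000
F = 0.0000

0.0000


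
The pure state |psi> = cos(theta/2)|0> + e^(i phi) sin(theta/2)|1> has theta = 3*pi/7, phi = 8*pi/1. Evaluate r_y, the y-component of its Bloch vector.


theta = 1.3464, phi = 25.1327
r_y = sin(theta)*sin(phi) = 0.9749 * 0.0000
r_y = 0.0000

0.0000


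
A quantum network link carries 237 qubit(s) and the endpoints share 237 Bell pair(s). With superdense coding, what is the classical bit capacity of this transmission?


Superdense coding allows 2 classical bits per shared entangled pair.
237 pair(s) -> 2 * 237 = 474 classical bits

474


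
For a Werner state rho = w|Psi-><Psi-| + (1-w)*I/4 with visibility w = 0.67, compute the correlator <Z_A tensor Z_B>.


|Psi-> = (|01> - |10>)/sqrt(2)
For the pure Bell state, <Z_A Z_B> = -1 (Bell-state Pauli correlator).
The maximally-mixed part I/4 has tr(I/4 * P tensor P) = 0 for any traceless Pauli P.
So <Z_A Z_B>_rho = w * (-1) + (1 - w) * 0
= 0.67 * (-1)
= -0.6700

-0.6700
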